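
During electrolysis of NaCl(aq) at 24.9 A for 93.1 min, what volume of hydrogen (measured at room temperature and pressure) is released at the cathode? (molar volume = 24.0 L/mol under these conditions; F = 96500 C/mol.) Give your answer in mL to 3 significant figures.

17300 mL

Q = 24.9 A × 5586 s = 1.391×10^5 C
Moles of electrons = 1.391×10^5 / 96500 = 1.441 mol
2H⁺ + 2e⁻ → H₂, so n(H₂) = 1.441 / 2 = 0.7205 mol
V = 0.7205 × 24.0 = 17.29 L
= 17300 mL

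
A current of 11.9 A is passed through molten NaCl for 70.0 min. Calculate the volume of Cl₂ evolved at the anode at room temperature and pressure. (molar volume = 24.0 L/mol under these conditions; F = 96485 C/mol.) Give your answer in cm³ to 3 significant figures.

6220 cm³

Q = It = 11.9 × 4200 = 49980 C
n(e⁻) = 49980 / 96485 = 0.5180 mol
2Cl⁻ → Cl₂ + 2e⁻, so n(Cl₂) = 0.5180 / 2 = 0.2590 mol
V = 0.2590 × 24.0 = 6.216 L
= 6220 cm³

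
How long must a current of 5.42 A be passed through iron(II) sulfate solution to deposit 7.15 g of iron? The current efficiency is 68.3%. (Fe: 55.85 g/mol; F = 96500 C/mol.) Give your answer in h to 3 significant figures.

1.85 h

n(Fe) = 7.15 / 55.85 = 0.1280 mol
Fe²⁺ + 2e⁻ → Fe, so n(e⁻) = 2 × 0.1280 = 0.2560 mol
Q = 0.2560 × 96500 / 0.683 = 36170 C
t = Q / I = 36170 / 5.42 = 6673 s = 1.85 h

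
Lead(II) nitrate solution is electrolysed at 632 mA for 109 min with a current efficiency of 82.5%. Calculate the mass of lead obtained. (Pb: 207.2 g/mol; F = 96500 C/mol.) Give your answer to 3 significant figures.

Q = 0.632 × 6540 = 4133 C
n(e⁻) = 4133 / 96500 = 0.04283 mol
Pb²⁺ + 2e⁻ → Pb, so theoretical m(Pb) = 0.02142 × 207.2 = 4.438 g
Actual mass = 82.5% × 4.438 = 3.66 g

3.66 g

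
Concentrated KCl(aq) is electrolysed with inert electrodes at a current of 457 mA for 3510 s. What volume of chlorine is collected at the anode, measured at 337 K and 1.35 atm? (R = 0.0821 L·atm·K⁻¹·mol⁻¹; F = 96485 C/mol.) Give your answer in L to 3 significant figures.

0.170 L

Q = 0.457 A × 3510 s = 1604 C
n(e⁻) = 1604 / 96485 = 0.01662 mol
2Cl⁻ → Cl₂ + 2e⁻, so n(Cl₂) = 0.01662 / 2 = 0.008310 mol
V = nRT/P = 0.008310 × 0.0821 × 337 / 1.35 = 0.1703 L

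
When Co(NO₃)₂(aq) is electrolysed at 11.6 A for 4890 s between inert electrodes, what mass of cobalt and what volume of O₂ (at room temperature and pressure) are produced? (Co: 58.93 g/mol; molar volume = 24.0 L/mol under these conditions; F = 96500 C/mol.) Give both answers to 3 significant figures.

17.3 g Co; 3.53 L O₂

Q = 11.6 × 4890 = 56720 C; n(e⁻) = 56720 / 96500 = 0.5878 mol
Cathode: Co²⁺ + 2e⁻ → Co → n(Co) = 0.5878/2 = 0.2939 mol → 17.3 g
Anode: 2H₂O → O₂ + 4H⁺ + 4e⁻ → n(O₂) = 0.5878/4 = 0.1470 mol → 3.53 L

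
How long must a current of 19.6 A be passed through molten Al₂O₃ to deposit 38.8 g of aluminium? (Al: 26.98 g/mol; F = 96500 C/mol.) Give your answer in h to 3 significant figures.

n(Al) = 38.8 / 26.98 = 1.438 mol
Al³⁺ + 3e⁻ → Al, so n(e⁻) = 3 × 1.438 = 4.314 mol
Q = 4.314 × 96500 = 4.163×10^5 C
t = Q / I = 4.163×10^5 / 19.6 = 21240 s = 5.90 h

5.90 h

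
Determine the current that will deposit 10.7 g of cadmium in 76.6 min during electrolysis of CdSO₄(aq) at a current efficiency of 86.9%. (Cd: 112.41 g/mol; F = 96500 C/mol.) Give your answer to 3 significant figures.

4.60 A

n(Cd) = 10.7 / 112.41 = 0.09519 mol
Cd²⁺ + 2e⁻ → Cd, so n(e⁻) = 2 × 0.09519 = 0.1904 mol
Q = 0.1904 × 96500 / 0.869 = 21140 C
I = Q / t = 21140 / 4596 s = 4.60 A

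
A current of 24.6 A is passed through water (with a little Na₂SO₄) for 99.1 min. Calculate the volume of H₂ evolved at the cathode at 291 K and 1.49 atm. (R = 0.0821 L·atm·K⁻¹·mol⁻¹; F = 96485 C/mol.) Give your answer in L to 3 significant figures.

12.2 L

Charge passed = 24.6 × 5946 = 1.463×10^5 C
n(e⁻) = 1.463×10^5 / 96485 = 1.516 mol
2H⁺ + 2e⁻ → H₂, so n(H₂) = 1.516 / 2 = 0.7580 mol
V = nRT/P = 0.7580 × 0.0821 × 291 / 1.49 = 12.15 L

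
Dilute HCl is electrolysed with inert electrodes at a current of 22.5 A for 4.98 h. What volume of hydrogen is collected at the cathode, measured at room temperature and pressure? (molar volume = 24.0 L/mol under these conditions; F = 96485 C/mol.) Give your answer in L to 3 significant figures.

50.2 L

Charge passed = 22.5 × 17928 = 4.034×10^5 C
n(e⁻) = Q/F = 4.034×10^5/96485 = 4.181 mol
2H⁺ + 2e⁻ → H₂, so n(H₂) = 4.181 / 2 = 2.091 mol
V = 2.091 × 24.0 = 50.18 L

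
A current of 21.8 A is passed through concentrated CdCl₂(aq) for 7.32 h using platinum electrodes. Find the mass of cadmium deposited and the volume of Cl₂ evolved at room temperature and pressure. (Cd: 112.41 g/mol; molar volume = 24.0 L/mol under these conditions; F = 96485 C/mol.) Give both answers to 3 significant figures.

335 g Cd; 71.4 L Cl₂

Q = 21.8 × 26352 = 5.745×10^5 C; n(e⁻) = 5.745×10^5 / 96485 = 5.954 mol
Cathode: Cd²⁺ + 2e⁻ → Cd → n(Cd) = 5.954/2 = 2.977 mol → 335 g
Anode: 2Cl⁻ → Cl₂ + 2e⁻ → n(Cl₂) = 5.954/2 = 2.977 mol → 71.4 L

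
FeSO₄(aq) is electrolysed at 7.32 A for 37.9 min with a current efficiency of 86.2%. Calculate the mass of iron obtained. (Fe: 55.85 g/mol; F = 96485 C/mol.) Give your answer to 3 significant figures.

Q = 7.32 × 2274 = 16650 C
n(e⁻) = 16650 / 96485 = 0.1726 mol
Fe²⁺ + 2e⁻ → Fe, so theoretical m(Fe) = 0.08630 × 55.85 = 4.820 g
Actual mass = 86.2% × 4.820 = 4.15 g

4.15 g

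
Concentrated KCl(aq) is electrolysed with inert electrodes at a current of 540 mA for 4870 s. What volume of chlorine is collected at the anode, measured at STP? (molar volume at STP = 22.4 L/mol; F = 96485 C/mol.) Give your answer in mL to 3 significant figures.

Q = It = 0.540 × 4870 = 2630 C
n(e⁻) = Q/F = 2630/96485 = 0.02726 mol
2Cl⁻ → Cl₂ + 2e⁻, so n(Cl₂) = 0.02726 / 2 = 0.01363 mol
V = 0.01363 × 22.4 = 0.3053 L
= 305 mL

305 mL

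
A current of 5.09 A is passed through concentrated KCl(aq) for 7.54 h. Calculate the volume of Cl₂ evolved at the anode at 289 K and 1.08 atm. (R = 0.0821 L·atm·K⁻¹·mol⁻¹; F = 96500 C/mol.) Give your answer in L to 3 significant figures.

Q = It = 5.09 × 27144 = 1.382×10^5 C
n(e⁻) = 1.382×10^5 / 96500 = 1.432 mol
2Cl⁻ → Cl₂ + 2e⁻, so n(Cl₂) = 1.432 / 2 = 0.7160 mol
V = nRT/P = 0.7160 × 0.0821 × 289 / 1.08 = 15.73 L

15.7 L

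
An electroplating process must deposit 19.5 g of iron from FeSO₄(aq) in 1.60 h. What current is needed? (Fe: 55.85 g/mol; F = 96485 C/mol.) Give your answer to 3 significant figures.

11.7 A

n(Fe) = 19.5 / 55.85 = 0.3491 mol
Fe²⁺ + 2e⁻ → Fe, so n(e⁻) = 2 × 0.3491 = 0.6982 mol
Q = 0.6982 × 96485 = 67370 C
I = Q / t = 67370 / 5760 s = 11.7 A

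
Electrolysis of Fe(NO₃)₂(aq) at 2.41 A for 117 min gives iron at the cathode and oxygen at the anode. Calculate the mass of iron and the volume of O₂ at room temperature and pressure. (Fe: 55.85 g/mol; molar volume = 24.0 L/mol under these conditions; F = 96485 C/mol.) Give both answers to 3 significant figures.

Q = 2.41 × 7020 = 16920 C; n(e⁻) = 16920 / 96485 = 0.1754 mol
Cathode: Fe²⁺ + 2e⁻ → Fe → n(Fe) = 0.1754/2 = 0.08770 mol → 4.90 g
Anode: 2H₂O → O₂ + 4H⁺ + 4e⁻ → n(O₂) = 0.1754/4 = 0.04385 mol → 1.05 L

4.90 g Fe; 1.05 L O₂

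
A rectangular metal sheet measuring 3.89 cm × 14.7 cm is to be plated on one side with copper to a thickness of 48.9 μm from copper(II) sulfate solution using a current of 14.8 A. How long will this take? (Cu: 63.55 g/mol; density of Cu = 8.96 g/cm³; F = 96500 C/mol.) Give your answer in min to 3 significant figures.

Plated area = 3.89 × 14.7 = 57.18 cm²
Volume = 57.18 × 48.9×10⁻⁴ cm = 0.2796 cm³
m(Cu) = 0.2796 × 8.96 = 2.505 g
n(Cu) = 2.505 / 63.55 = 0.03942 mol; n(e⁻) = 2 × 0.03942 = 0.07884 mol
Q = 0.07884 × 96500 = 7608 C
t = 7608 / 14.8 = 514.1 s = 8.57 min

8.57 min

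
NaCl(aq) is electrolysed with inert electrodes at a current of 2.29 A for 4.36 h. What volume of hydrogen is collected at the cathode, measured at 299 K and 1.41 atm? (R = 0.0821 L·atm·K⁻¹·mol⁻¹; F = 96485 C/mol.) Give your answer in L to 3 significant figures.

Q = 2.29 A × 15696 s = 35940 C
n(e⁻) = 35940 / 96485 = 0.3725 mol
2H⁺ + 2e⁻ → H₂, so n(H₂) = 0.3725 / 2 = 0.1863 mol
V = nRT/P = 0.1863 × 0.0821 × 299 / 1.41 = 3.243 L

3.24 L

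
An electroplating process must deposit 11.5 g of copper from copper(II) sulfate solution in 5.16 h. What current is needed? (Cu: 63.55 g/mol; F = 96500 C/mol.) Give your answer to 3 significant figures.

n(Cu) = 11.5 / 63.55 = 0.1810 mol
Cu²⁺ + 2e⁻ → Cu, so n(e⁻) = 2 × 0.1810 = 0.3620 mol
Q = 0.3620 × 96500 = 34930 C
I = Q / t = 34930 / 18576 s = 1.88 A

1.88 A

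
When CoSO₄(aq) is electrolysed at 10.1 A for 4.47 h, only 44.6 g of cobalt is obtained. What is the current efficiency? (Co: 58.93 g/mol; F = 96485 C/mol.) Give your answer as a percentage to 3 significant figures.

Q = 10.1 × 16092 = 1.625×10^5 C
n(e⁻) = 1.625×10^5 / 96485 = 1.684 mol
Co²⁺ + 2e⁻ → Co, so theoretical n(Co) = 0.8420 mol → 49.62 g
Efficiency = 44.6 / 49.62 = 0.8988 = 89.9%

89.9%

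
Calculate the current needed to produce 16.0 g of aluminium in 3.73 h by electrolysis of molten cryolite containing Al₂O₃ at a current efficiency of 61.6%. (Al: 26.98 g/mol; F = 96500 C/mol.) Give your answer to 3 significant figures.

20.8 A

n(Al) = 16.0 / 26.98 = 0.5930 mol
Al³⁺ + 3e⁻ → Al, so n(e⁻) = 3 × 0.5930 = 1.779 mol
Q = 1.779 × 96500 / 0.616 = 2.787×10^5 C
I = Q / t = 2.787×10^5 / 13428 s = 20.8 A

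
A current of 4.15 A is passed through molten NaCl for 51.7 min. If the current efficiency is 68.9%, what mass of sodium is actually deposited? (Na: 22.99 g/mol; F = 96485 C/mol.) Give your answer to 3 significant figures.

Q = 4.15 × 3102 = 12870 C
n(e⁻) = 12870 / 96485 = 0.1334 mol
Na⁺ + e⁻ → Na, so theoretical m(Na) = 0.1334 × 22.99 = 3.067 g
Actual mass = 68.9% × 3.067 = 2.11 g

2.11 g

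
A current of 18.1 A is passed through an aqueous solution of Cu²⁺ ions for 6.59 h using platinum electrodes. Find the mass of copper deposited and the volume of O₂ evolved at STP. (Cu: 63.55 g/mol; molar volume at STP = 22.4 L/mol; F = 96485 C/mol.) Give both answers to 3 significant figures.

Q = 18.1 × 23724 = 4.294×10^5 C; n(e⁻) = 4.294×10^5 / 96485 = 4.450 mol
Cathode: Cu²⁺ + 2e⁻ → Cu → n(Cu) = 4.450/2 = 2.225 mol → 141 g
Anode: 2H₂O → O₂ + 4H⁺ + 4e⁻ → n(O₂) = 4.450/4 = 1.113 mol → 24.9 L

141 g Cu; 24.9 L O₂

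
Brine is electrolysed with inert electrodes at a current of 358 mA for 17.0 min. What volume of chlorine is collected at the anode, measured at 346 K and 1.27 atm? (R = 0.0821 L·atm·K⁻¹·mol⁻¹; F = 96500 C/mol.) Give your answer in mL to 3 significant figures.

42.3 mL

Q = 0.358 A × 1020 s = 365.2 C
Moles of electrons = 365.2 / 96500 = 0.003784 mol
2Cl⁻ → Cl₂ + 2e⁻, so n(Cl₂) = 0.003784 / 2 = 0.001892 mol
V = nRT/P = 0.001892 × 0.0821 × 346 / 1.27 = 0.04232 L
= 42.3 mL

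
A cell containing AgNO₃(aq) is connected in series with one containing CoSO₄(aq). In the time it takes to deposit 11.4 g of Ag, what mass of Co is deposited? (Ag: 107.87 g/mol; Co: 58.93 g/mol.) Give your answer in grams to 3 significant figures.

n(Ag) = 11.4 / 107.87 = 0.1057 mol
Ag⁺ + e⁻ → Ag, so n(e⁻) = 0.1057 mol
The cells are in series, so the same charge (and hence the same n(e⁻) = 0.1057 mol) passes through both.
Co²⁺ + 2e⁻ → Co, so n(Co) = 0.1057 / 2 = 0.05285 mol
m(Co) = 0.05285 × 58.93 = 3.11 g

3.11 g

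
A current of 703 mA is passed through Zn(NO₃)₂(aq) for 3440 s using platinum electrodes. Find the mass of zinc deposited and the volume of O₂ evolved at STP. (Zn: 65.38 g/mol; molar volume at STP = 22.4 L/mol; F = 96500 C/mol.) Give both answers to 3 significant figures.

Q = 0.703 × 3440 = 2418 C; n(e⁻) = 2418 / 96500 = 0.02506 mol
Cathode: Zn²⁺ + 2e⁻ → Zn → n(Zn) = 0.02506/2 = 0.01253 mol → 0.819 g
Anode: 2H₂O → O₂ + 4H⁺ + 4e⁻ → n(O₂) = 0.02506/4 = 0.006265 mol → 0.140 L

0.819 g Zn; 0.140 L O₂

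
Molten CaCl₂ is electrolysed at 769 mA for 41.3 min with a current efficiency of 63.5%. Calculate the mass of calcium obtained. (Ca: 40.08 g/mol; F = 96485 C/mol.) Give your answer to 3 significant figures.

0.251 g

Q = 0.769 × 2478 = 1906 C
n(e⁻) = 1906 / 96485 = 0.01975 mol
Ca²⁺ + 2e⁻ → Ca, so theoretical m(Ca) = 0.009875 × 40.08 = 0.3958 g
Actual mass = 63.5% × 0.3958 = 0.251 g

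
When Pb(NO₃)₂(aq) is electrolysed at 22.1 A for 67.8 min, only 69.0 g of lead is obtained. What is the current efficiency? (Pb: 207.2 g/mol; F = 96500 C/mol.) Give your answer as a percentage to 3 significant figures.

Q = 22.1 × 4068 = 89900 C
n(e⁻) = 89900 / 96500 = 0.9316 mol
Pb²⁺ + 2e⁻ → Pb, so theoretical n(Pb) = 0.4658 mol → 96.51 g
Efficiency = 69.0 / 96.51 = 0.7150 = 71.5%

71.5%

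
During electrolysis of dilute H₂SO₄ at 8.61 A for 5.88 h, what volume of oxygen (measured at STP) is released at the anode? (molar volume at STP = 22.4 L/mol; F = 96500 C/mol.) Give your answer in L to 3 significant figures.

10.6 L

Charge passed = 8.61 × 21168 = 1.823×10^5 C
Moles of electrons = 1.823×10^5 / 96500 = 1.889 mol
2H₂O → O₂ + 4H⁺ + 4e⁻, so n(O₂) = 1.889 / 4 = 0.4723 mol
V = 0.4723 × 22.4 = 10.58 L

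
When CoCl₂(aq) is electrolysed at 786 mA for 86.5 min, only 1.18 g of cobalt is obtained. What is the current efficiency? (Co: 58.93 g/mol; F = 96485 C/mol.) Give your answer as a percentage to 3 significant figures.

94.7%

Q = 0.786 × 5190 = 4079 C
n(e⁻) = 4079 / 96485 = 0.04228 mol
Co²⁺ + 2e⁻ → Co, so theoretical n(Co) = 0.02114 mol → 1.246 g
Efficiency = 1.18 / 1.246 = 0.9470 = 94.7%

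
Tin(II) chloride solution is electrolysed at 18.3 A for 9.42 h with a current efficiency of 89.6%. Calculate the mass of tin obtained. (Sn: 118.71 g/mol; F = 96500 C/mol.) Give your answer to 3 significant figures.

Q = 18.3 × 33912 = 6.206×10^5 C
n(e⁻) = 6.206×10^5 / 96500 = 6.431 mol
Sn²⁺ + 2e⁻ → Sn, so theoretical m(Sn) = 3.216 × 118.71 = 381.8 g
Actual mass = 89.6% × 381.8 = 342 g

342 g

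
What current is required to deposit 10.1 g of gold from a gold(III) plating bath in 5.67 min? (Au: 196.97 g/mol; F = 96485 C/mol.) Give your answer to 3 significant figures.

n(Au) = 10.1 / 196.97 = 0.05128 mol
Au³⁺ + 3e⁻ → Au, so n(e⁻) = 3 × 0.05128 = 0.1538 mol
Q = 0.1538 × 96485 = 14840 C
I = Q / t = 14840 / 340.2 s = 43.6 A

43.6 A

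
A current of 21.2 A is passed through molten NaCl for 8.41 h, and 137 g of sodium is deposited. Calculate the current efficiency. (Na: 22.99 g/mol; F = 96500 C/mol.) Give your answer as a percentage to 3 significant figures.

89.6%

Q = 21.2 × 30276 = 6.419×10^5 C
n(e⁻) = 6.419×10^5 / 96500 = 6.652 mol
Na⁺ + e⁻ → Na, so theoretical n(Na) = 6.652 mol → 152.9 g
Efficiency = 137 / 152.9 = 0.8960 = 89.6%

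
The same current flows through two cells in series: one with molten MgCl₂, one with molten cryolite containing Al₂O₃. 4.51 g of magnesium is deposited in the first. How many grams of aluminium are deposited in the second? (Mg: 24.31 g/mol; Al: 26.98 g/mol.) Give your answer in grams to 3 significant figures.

n(Mg) = 4.51 / 24.31 = 0.1855 mol
Mg²⁺ + 2e⁻ → Mg, so n(e⁻) = 2 × 0.1855 = 0.3710 mol
The cells are in series, so the same charge (and hence the same n(e⁻) = 0.3710 mol) passes through both.
Al³⁺ + 3e⁻ → Al, so n(Al) = 0.3710 / 3 = 0.1237 mol
m(Al) = 0.1237 × 26.98 = 3.34 g

3.34 g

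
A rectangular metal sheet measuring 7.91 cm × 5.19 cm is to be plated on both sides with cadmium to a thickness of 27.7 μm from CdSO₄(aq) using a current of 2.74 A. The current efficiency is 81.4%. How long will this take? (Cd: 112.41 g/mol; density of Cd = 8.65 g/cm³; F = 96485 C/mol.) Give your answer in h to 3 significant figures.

Plated area = 2 × 7.91 × 5.19 = 82.11 cm²
Volume = 82.11 × 27.7×10⁻⁴ cm = 0.2274 cm³
m(Cd) = 0.2274 × 8.65 = 1.967 g
n(Cd) = 1.967 / 112.41 = 0.01750 mol; n(e⁻) = 2 × 0.01750 = 0.03500 mol
Q = 0.03500 × 96485 / 0.814 = 4149 C
t = 4149 / 2.74 = 1514 s = 0.421 h

0.421 h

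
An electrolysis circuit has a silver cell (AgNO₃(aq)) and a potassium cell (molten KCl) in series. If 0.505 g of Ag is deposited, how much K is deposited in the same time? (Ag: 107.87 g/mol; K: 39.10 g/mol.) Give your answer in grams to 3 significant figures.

n(Ag) = 0.505 / 107.87 = 0.004682 mol
Ag⁺ + e⁻ → Ag, so n(e⁻) = 0.004682 mol
The cells are in series, so the same charge (and hence the same n(e⁻) = 0.004682 mol) passes through both.
K⁺ + e⁻ → K, so n(K) = 0.004682 mol
m(K) = 0.004682 × 39.10 = 0.183 g

0.183 g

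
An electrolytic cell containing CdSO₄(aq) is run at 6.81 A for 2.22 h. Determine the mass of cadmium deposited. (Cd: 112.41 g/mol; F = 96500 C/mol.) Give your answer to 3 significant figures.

Q = It = 6.81 × 7992 = 54430 C
n(e⁻) = 54430 / 96500 = 0.5640 mol
Cd²⁺ + 2e⁻ → Cd, so n(Cd) = 0.5640 / 2 = 0.2820 mol
m = 0.2820 × 112.41 = 31.7 g

31.7 g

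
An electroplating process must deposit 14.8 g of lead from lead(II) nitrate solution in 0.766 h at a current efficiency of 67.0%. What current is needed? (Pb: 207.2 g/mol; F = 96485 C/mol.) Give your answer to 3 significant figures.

7.46 A

n(Pb) = 14.8 / 207.2 = 0.07143 mol
Pb²⁺ + 2e⁻ → Pb, so n(e⁻) = 2 × 0.07143 = 0.1429 mol
Q = 0.1429 × 96485 / 0.670 = 20580 C
I = Q / t = 20580 / 2757.6 s = 7.46 A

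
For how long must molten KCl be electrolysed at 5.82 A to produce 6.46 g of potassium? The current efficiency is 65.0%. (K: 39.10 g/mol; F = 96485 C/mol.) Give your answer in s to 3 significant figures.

4210 s

n(K) = 6.46 / 39.10 = 0.1652 mol
K⁺ + e⁻ → K, so n(e⁻) = 0.1652 mol
Q = 0.1652 × 96485 / 0.650 = 24520 C
t = Q / I = 24520 / 5.82 = 4213 s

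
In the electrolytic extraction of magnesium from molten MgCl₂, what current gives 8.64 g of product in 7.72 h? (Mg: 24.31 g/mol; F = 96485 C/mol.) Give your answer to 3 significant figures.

n(Mg) = 8.64 / 24.31 = 0.3554 mol
Mg²⁺ + 2e⁻ → Mg, so n(e⁻) = 2 × 0.3554 = 0.7108 mol
Q = 0.7108 × 96485 = 68580 C
I = Q / t = 68580 / 27792 s = 2.47 A

2.47 A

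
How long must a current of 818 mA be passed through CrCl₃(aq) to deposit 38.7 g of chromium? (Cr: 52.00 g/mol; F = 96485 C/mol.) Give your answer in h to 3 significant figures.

73.2 h

n(Cr) = 38.7 / 52.00 = 0.7442 mol
Cr³⁺ + 3e⁻ → Cr, so n(e⁻) = 3 × 0.7442 = 2.233 mol
Q = 2.233 × 96485 = 2.155×10^5 C
t = Q / I = 2.155×10^5 / 0.818 = 2.634×10^5 s = 73.2 h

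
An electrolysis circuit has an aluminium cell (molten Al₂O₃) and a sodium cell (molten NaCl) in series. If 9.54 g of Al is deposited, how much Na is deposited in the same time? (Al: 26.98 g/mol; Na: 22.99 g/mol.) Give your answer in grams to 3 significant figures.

24.4 g

n(Al) = 9.54 / 26.98 = 0.3536 mol
Al³⁺ + 3e⁻ → Al, so n(e⁻) = 3 × 0.3536 = 1.061 mol
Since the cells are in series, n(e⁻) in the Na cell is also 1.061 mol.
Na⁺ + e⁻ → Na, so n(Na) = 1.061 mol
m(Na) = 1.061 × 22.99 = 24.4 g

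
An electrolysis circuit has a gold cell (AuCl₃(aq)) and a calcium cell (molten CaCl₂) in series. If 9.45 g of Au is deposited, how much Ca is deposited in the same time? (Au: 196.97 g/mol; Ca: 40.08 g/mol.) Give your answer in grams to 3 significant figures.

n(Au) = 9.45 / 196.97 = 0.04798 mol
Au³⁺ + 3e⁻ → Au, so n(e⁻) = 3 × 0.04798 = 0.1439 mol
In series, the same 0.1439 mol of electrons flows through the second cell.
Ca²⁺ + 2e⁻ → Ca, so n(Ca) = 0.1439 / 2 = 0.07195 mol
m(Ca) = 0.07195 × 40.08 = 2.88 g

2.88 g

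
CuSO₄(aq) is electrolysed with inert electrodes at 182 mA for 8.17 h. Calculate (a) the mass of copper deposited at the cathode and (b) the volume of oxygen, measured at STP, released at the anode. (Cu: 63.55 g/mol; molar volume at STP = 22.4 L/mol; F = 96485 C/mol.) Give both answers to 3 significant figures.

Q = 0.182 × 29412 = 5353 C; n(e⁻) = 5353 / 96485 = 0.05548 mol
Cathode: Cu²⁺ + 2e⁻ → Cu → n(Cu) = 0.05548/2 = 0.02774 mol → 1.76 g
Anode: 2H₂O → O₂ + 4H⁺ + 4e⁻ → n(O₂) = 0.05548/4 = 0.01387 mol → 0.311 L

1.76 g Cu; 0.311 L O₂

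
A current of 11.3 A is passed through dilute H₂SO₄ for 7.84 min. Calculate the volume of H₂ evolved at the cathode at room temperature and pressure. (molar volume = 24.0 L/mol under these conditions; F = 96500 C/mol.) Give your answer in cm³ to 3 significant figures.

Charge passed = 11.3 × 470.4 = 5316 C
n(e⁻) = 5316 / 96500 = 0.05509 mol
2H⁺ + 2e⁻ → H₂, so n(H₂) = 0.05509 / 2 = 0.02755 mol
V = 0.02755 × 24.0 = 0.6612 L
= 661 cm³

661 cm³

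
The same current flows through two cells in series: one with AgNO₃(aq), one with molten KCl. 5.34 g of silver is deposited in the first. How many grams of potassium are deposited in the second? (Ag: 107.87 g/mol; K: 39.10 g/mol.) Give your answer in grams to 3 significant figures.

n(Ag) = 5.34 / 107.87 = 0.04950 mol
Ag⁺ + e⁻ → Ag, so n(e⁻) = 0.04950 mol
Since the cells are in series, n(e⁻) in the K cell is also 0.04950 mol.
K⁺ + e⁻ → K, so n(K) = 0.04950 mol
m(K) = 0.04950 × 39.10 = 1.94 g

1.94 g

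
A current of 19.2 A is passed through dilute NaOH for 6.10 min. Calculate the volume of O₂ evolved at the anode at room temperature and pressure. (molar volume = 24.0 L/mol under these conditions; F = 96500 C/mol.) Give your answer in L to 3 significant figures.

Charge passed = 19.2 × 366 = 7027 C
n(e⁻) = Q/F = 7027/96500 = 0.07282 mol
2H₂O → O₂ + 4H⁺ + 4e⁻, so n(O₂) = 0.07282 / 4 = 0.01821 mol
V = 0.01821 × 24.0 = 0.4370 L

0.437 L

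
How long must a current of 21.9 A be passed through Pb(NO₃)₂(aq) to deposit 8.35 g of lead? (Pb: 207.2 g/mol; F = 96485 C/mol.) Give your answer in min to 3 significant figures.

n(Pb) = 8.35 / 207.2 = 0.04030 mol
Pb²⁺ + 2e⁻ → Pb, so n(e⁻) = 2 × 0.04030 = 0.08060 mol
Q = 0.08060 × 96485 = 7777 C
t = Q / I = 7777 / 21.9 = 355.1 s = 5.92 min

5.92 min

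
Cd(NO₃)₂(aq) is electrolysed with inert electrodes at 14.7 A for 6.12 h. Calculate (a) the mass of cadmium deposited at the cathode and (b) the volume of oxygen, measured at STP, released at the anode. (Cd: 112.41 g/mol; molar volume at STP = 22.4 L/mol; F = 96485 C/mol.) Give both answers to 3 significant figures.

Q = 14.7 × 22032 = 3.239×10^5 C; n(e⁻) = 3.239×10^5 / 96485 = 3.357 mol
Cathode: Cd²⁺ + 2e⁻ → Cd → n(Cd) = 3.357/2 = 1.679 mol → 189 g
Anode: 2H₂O → O₂ + 4H⁺ + 4e⁻ → n(O₂) = 3.357/4 = 0.8393 mol → 18.8 L

189 g Cd; 18.8 L O₂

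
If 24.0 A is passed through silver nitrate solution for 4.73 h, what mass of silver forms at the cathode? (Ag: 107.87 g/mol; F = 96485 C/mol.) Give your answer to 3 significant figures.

Q = 24.0 A × 17028 s = 4.087×10^5 C
n(e⁻) = Q/F = 4.087×10^5/96485 = 4.236 mol
Ag⁺ + e⁻ → Ag, so n(Ag) = 4.236 mol
m = 4.236 × 107.87 = 457 g

457 g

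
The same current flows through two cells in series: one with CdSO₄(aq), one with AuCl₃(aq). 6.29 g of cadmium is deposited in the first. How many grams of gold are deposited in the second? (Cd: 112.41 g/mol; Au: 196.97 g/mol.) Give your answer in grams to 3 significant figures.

n(Cd) = 6.29 / 112.41 = 0.05596 mol
Cd²⁺ + 2e⁻ → Cd, so n(e⁻) = 2 × 0.05596 = 0.1119 mol
In series, the same 0.1119 mol of electrons flows through the second cell.
Au³⁺ + 3e⁻ → Au, so n(Au) = 0.1119 / 3 = 0.03730 mol
m(Au) = 0.03730 × 196.97 = 7.35 g

7.35 g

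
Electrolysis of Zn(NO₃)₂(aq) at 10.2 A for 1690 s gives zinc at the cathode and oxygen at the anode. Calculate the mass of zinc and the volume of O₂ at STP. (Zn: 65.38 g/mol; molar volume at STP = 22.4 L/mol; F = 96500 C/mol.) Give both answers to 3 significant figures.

Q = 10.2 × 1690 = 17240 C; n(e⁻) = 17240 / 96500 = 0.1787 mol
Cathode: Zn²⁺ + 2e⁻ → Zn → n(Zn) = 0.1787/2 = 0.08935 mol → 5.84 g
Anode: 2H₂O → O₂ + 4H⁺ + 4e⁻ → n(O₂) = 0.1787/4 = 0.04468 mol → 1.00 L

5.84 g Zn; 1.00 L O₂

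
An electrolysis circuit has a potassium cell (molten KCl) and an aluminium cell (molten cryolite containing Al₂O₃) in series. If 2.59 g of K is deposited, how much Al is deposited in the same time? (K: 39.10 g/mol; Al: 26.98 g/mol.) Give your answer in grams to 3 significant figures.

0.596 g

n(K) = 2.59 / 39.10 = 0.06624 mol
K⁺ + e⁻ → K, so n(e⁻) = 0.06624 mol
Since the cells are in series, n(e⁻) in the Al cell is also 0.06624 mol.
Al³⁺ + 3e⁻ → Al, so n(Al) = 0.06624 / 3 = 0.02208 mol
m(Al) = 0.02208 × 26.98 = 0.596 g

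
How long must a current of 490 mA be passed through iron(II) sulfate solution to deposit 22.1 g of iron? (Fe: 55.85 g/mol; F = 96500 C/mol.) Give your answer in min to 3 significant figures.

n(Fe) = 22.1 / 55.85 = 0.3957 mol
Fe²⁺ + 2e⁻ → Fe, so n(e⁻) = 2 × 0.3957 = 0.7914 mol
Q = 0.7914 × 96500 = 76370 C
t = Q / I = 76370 / 0.490 = 1.559×10^5 s = 2600 min

2600 min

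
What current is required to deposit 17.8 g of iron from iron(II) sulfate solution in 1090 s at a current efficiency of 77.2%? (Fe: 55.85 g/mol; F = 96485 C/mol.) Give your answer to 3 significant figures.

n(Fe) = 17.8 / 55.85 = 0.3187 mol
Fe²⁺ + 2e⁻ → Fe, so n(e⁻) = 2 × 0.3187 = 0.6374 mol
Q = 0.6374 × 96485 / 0.772 = 79660 C
I = Q / t = 79660 / 1090 s = 73.1 A

73.1 A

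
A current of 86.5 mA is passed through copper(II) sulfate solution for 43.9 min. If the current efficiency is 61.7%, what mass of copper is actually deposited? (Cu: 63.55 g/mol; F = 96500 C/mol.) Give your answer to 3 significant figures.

0.0463 g

Q = 0.0865 × 2634 = 227.8 C
n(e⁻) = 227.8 / 96500 = 0.002361 mol
Cu²⁺ + 2e⁻ → Cu, so theoretical m(Cu) = 0.001181 × 63.55 = 0.07505 g
Actual mass = 61.7% × 0.07505 = 0.0463 g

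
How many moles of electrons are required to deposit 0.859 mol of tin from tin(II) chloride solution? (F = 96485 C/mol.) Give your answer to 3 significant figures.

1.72 mol

Sn²⁺ + 2e⁻ → Sn, so n(e⁻) = 2 × 0.859 = 1.718 mol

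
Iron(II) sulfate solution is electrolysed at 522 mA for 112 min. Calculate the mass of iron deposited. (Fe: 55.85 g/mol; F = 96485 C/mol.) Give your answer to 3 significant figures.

Q = It = 0.522 × 6720 = 3508 C
n(e⁻) = Q/F = 3508/96485 = 0.03636 mol
Fe²⁺ + 2e⁻ → Fe, so n(Fe) = 0.03636 / 2 = 0.01818 mol
m = 0.01818 × 55.85 = 1.02 g

1.02 g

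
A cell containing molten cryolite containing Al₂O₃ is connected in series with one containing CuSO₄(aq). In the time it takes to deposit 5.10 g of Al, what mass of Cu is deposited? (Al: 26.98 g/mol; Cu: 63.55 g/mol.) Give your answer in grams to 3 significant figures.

18.0 g

n(Al) = 5.10 / 26.98 = 0.1890 mol
Al³⁺ + 3e⁻ → Al, so n(e⁻) = 3 × 0.1890 = 0.5670 mol
Since the cells are in series, n(e⁻) in the Cu cell is also 0.5670 mol.
Cu²⁺ + 2e⁻ → Cu, so n(Cu) = 0.5670 / 2 = 0.2835 mol
m(Cu) = 0.2835 × 63.55 = 18.0 g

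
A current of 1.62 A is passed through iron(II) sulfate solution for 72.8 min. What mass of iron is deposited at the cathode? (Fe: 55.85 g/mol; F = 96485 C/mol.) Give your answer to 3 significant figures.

Charge passed = 1.62 × 4368 = 7076 C
n(e⁻) = 7076 / 96485 = 0.07334 mol
Fe²⁺ + 2e⁻ → Fe, so n(Fe) = 0.07334 / 2 = 0.03667 mol
m = 0.03667 × 55.85 = 2.05 g

2.05 g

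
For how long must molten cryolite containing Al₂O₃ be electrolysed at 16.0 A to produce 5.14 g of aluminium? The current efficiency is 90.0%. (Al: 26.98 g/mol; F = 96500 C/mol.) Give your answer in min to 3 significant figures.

63.8 min

n(Al) = 5.14 / 26.98 = 0.1905 mol
Al³⁺ + 3e⁻ → Al, so n(e⁻) = 3 × 0.1905 = 0.5715 mol
Q = 0.5715 × 96500 / 0.900 = 61280 C
t = Q / I = 61280 / 16.0 = 3830 s = 63.8 min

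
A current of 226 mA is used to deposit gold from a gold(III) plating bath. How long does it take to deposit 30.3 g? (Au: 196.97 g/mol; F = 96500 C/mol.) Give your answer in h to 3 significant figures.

54.7 h

n(Au) = 30.3 / 196.97 = 0.1538 mol
Au³⁺ + 3e⁻ → Au, so n(e⁻) = 3 × 0.1538 = 0.4614 mol
Q = 0.4614 × 96500 = 44530 C
t = Q / I = 44530 / 0.226 = 1.970×10^5 s = 54.7 h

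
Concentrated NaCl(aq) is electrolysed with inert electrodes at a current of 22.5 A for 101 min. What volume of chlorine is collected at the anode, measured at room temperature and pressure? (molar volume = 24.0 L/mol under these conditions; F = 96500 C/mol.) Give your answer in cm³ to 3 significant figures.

17000 cm³

Q = It = 22.5 × 6060 = 1.364×10^5 C
n(e⁻) = 1.364×10^5 / 96500 = 1.413 mol
2Cl⁻ → Cl₂ + 2e⁻, so n(Cl₂) = 1.413 / 2 = 0.7065 mol
V = 0.7065 × 24.0 = 16.96 L
= 17000 cm³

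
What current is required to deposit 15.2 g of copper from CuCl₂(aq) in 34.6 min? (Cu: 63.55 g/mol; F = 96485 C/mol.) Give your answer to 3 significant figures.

22.2 A

n(Cu) = 15.2 / 63.55 = 0.2392 mol
Cu²⁺ + 2e⁻ → Cu, so n(e⁻) = 2 × 0.2392 = 0.4784 mol
Q = 0.4784 × 96485 = 46160 C
I = Q / t = 46160 / 2076 s = 22.2 A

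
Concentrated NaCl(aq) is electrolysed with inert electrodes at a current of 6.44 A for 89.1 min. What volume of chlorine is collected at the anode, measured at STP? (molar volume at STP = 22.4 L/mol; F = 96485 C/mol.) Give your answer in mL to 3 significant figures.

4000 mL

Charge passed = 6.44 × 5346 = 34430 C
n(e⁻) = Q/F = 34430/96485 = 0.3568 mol
2Cl⁻ → Cl₂ + 2e⁻, so n(Cl₂) = 0.3568 / 2 = 0.1784 mol
V = 0.1784 × 22.4 = 3.996 L
= 4000 mL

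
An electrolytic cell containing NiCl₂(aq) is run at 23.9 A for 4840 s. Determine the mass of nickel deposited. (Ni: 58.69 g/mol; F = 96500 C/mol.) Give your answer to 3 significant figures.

Q = 23.9 A × 4840 s = 1.157×10^5 C
Moles of electrons = 1.157×10^5 / 96500 = 1.199 mol
Ni²⁺ + 2e⁻ → Ni, so n(Ni) = 1.199 / 2 = 0.5995 mol
m = 0.5995 × 58.69 = 35.2 g

35.2 g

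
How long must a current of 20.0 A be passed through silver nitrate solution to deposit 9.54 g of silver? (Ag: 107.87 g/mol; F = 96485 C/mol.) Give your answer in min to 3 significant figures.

7.11 min

n(Ag) = 9.54 / 107.87 = 0.08844 mol
Ag⁺ + e⁻ → Ag, so n(e⁻) = 0.08844 mol
Q = 0.08844 × 96485 = 8533 C
t = Q / I = 8533 / 20.0 = 426.7 s = 7.11 min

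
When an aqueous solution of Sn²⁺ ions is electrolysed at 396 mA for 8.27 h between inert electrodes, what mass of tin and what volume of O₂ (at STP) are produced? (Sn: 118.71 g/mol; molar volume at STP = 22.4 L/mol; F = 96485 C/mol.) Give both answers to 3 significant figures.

7.25 g Sn; 0.684 L O₂

Q = 0.396 × 29772 = 11790 C; n(e⁻) = 11790 / 96485 = 0.1222 mol
Cathode: Sn²⁺ + 2e⁻ → Sn → n(Sn) = 0.1222/2 = 0.06110 mol → 7.25 g
Anode: 2H₂O → O₂ + 4H⁺ + 4e⁻ → n(O₂) = 0.1222/4 = 0.03055 mol → 0.684 L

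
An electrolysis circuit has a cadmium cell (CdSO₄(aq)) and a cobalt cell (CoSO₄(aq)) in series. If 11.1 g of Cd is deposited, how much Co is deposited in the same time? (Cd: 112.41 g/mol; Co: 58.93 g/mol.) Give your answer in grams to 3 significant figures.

n(Cd) = 11.1 / 112.41 = 0.09875 mol
Cd²⁺ + 2e⁻ → Cd, so n(e⁻) = 2 × 0.09875 = 0.1975 mol
In series, the same 0.1975 mol of electrons flows through the second cell.
Co²⁺ + 2e⁻ → Co, so n(Co) = 0.1975 / 2 = 0.09875 mol
m(Co) = 0.09875 × 58.93 = 5.82 g

5.82 g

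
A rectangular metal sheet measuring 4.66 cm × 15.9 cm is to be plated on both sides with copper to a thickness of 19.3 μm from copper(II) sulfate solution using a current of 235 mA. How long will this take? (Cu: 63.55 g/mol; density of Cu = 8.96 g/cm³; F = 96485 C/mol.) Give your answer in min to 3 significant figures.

Plated area = 2 × 4.66 × 15.9 = 148.2 cm²
Volume = 148.2 × 19.3×10⁻⁴ cm = 0.2860 cm³
m(Cu) = 0.2860 × 8.96 = 2.563 g
n(Cu) = 2.563 / 63.55 = 0.04033 mol; n(e⁻) = 2 × 0.04033 = 0.08066 mol
Q = 0.08066 × 96485 = 7782 C
t = 7782 / 0.235 = 33110 s = 552 min

552 min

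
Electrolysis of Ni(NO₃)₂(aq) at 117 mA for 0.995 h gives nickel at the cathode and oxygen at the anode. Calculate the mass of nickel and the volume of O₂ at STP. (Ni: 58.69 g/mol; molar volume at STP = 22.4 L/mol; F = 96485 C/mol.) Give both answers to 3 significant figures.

Q = 0.117 × 3582 = 419.1 C; n(e⁻) = 419.1 / 96485 = 0.004344 mol
Cathode: Ni²⁺ + 2e⁻ → Ni → n(Ni) = 0.004344/2 = 0.002172 mol → 0.127 g
Anode: 2H₂O → O₂ + 4H⁺ + 4e⁻ → n(O₂) = 0.004344/4 = 0.001086 mol → 0.0243 L

0.127 g Ni; 0.0243 L O₂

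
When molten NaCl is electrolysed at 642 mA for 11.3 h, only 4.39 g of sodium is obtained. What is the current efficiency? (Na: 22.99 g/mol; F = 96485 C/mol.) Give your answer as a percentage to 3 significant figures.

70.5%

Q = 0.642 × 40680 = 26120 C
n(e⁻) = 26120 / 96485 = 0.2707 mol
Na⁺ + e⁻ → Na, so theoretical n(Na) = 0.2707 mol → 6.223 g
Efficiency = 4.39 / 6.223 = 0.7054 = 70.5%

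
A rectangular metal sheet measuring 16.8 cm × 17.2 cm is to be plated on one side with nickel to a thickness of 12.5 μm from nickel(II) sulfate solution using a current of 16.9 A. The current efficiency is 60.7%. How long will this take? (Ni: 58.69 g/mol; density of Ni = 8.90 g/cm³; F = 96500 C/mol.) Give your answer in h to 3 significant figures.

Plated area = 16.8 × 17.2 = 289.0 cm²
Volume = 289.0 × 12.5×10⁻⁴ cm = 0.3613 cm³
m(Ni) = 0.3613 × 8.90 = 3.216 g
n(Ni) = 3.216 / 58.69 = 0.05480 mol; n(e⁻) = 2 × 0.05480 = 0.1096 mol
Q = 0.1096 × 96500 / 0.607 = 17420 C
t = 17420 / 16.9 = 1031 s = 0.286 h

0.286 h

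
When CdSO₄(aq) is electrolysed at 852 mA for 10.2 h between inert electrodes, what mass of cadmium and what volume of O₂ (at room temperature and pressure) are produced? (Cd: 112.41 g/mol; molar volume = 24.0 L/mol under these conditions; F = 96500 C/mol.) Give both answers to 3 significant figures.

18.2 g Cd; 1.95 L O₂

Q = 0.852 × 36720 = 31290 C; n(e⁻) = 31290 / 96500 = 0.3242 mol
Cathode: Cd²⁺ + 2e⁻ → Cd → n(Cd) = 0.3242/2 = 0.1621 mol → 18.2 g
Anode: 2H₂O → O₂ + 4H⁺ + 4e⁻ → n(O₂) = 0.3242/4 = 0.08105 mol → 1.95 L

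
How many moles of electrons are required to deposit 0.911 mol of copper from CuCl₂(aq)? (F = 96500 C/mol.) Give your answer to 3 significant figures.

1.82 mol

Cu²⁺ + 2e⁻ → Cu, so n(e⁻) = 2 × 0.911 = 1.822 mol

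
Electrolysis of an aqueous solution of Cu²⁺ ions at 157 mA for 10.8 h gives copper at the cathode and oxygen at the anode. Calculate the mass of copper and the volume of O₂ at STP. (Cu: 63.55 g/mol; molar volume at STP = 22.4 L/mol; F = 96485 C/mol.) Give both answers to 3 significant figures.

2.01 g Cu; 0.354 L O₂

Q = 0.157 × 38880 = 6104 C; n(e⁻) = 6104 / 96485 = 0.06326 mol
Cathode: Cu²⁺ + 2e⁻ → Cu → n(Cu) = 0.06326/2 = 0.03163 mol → 2.01 g
Anode: 2H₂O → O₂ + 4H⁺ + 4e⁻ → n(O₂) = 0.06326/4 = 0.01582 mol → 0.354 L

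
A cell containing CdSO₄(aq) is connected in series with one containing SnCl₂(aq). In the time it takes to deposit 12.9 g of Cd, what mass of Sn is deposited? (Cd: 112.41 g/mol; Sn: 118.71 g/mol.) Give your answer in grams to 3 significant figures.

n(Cd) = 12.9 / 112.41 = 0.1148 mol
Cd²⁺ + 2e⁻ → Cd, so n(e⁻) = 2 × 0.1148 = 0.2296 mol
Same current for the same time ⇒ same n(e⁻) = 0.2296 mol in both cells.
Sn²⁺ + 2e⁻ → Sn, so n(Sn) = 0.2296 / 2 = 0.1148 mol
m(Sn) = 0.1148 × 118.71 = 13.6 g

13.6 g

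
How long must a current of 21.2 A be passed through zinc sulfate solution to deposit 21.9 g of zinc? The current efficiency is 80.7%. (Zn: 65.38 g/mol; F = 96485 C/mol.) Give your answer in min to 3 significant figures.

n(Zn) = 21.9 / 65.38 = 0.3350 mol
Zn²⁺ + 2e⁻ → Zn, so n(e⁻) = 2 × 0.3350 = 0.6700 mol
Q = 0.6700 × 96485 / 0.807 = 80110 C
t = Q / I = 80110 / 21.2 = 3779 s = 63.0 min

63.0 min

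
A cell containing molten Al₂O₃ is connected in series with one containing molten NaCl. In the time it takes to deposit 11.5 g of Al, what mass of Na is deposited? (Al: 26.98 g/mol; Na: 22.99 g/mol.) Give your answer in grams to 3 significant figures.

n(Al) = 11.5 / 26.98 = 0.4262 mol
Al³⁺ + 3e⁻ → Al, so n(e⁻) = 3 × 0.4262 = 1.279 mol
Same current for the same time ⇒ same n(e⁻) = 1.279 mol in both cells.
Na⁺ + e⁻ → Na, so n(Na) = 1.279 mol
m(Na) = 1.279 × 22.99 = 29.4 g

29.4 g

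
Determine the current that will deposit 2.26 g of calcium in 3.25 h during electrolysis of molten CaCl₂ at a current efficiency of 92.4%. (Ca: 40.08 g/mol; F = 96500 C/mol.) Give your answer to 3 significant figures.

1.01 A

n(Ca) = 2.26 / 40.08 = 0.05639 mol
Ca²⁺ + 2e⁻ → Ca, so n(e⁻) = 2 × 0.05639 = 0.1128 mol
Q = 0.1128 × 96500 / 0.924 = 11780 C
I = Q / t = 11780 / 11700 s = 1.01 A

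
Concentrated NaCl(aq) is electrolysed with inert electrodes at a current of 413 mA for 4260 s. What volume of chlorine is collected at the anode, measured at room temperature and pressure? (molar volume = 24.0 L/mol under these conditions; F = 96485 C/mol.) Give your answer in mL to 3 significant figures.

Charge passed = 0.413 × 4260 = 1759 C
n(e⁻) = Q/F = 1759/96485 = 0.01823 mol
2Cl⁻ → Cl₂ + 2e⁻, so n(Cl₂) = 0.01823 / 2 = 0.009115 mol
V = 0.009115 × 24.0 = 0.2188 L
= 219 mL

219 mL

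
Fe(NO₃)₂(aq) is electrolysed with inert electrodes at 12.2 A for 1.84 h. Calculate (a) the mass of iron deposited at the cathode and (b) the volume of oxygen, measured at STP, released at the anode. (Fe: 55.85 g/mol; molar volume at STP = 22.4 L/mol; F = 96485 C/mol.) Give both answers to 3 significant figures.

23.4 g Fe; 4.69 L O₂

Q = 12.2 × 6624 = 80810 C; n(e⁻) = 80810 / 96485 = 0.8375 mol
Cathode: Fe²⁺ + 2e⁻ → Fe → n(Fe) = 0.8375/2 = 0.4188 mol → 23.4 g
Anode: 2H₂O → O₂ + 4H⁺ + 4e⁻ → n(O₂) = 0.8375/4 = 0.2094 mol → 4.69 L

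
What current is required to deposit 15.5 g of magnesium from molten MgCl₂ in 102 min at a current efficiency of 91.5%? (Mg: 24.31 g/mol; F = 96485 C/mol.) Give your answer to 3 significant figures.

22.0 A

n(Mg) = 15.5 / 24.31 = 0.6376 mol
Mg²⁺ + 2e⁻ → Mg, so n(e⁻) = 2 × 0.6376 = 1.275 mol
Q = 1.275 × 96485 / 0.915 = 1.344×10^5 C
I = Q / t = 1.344×10^5 / 6120 s = 22.0 A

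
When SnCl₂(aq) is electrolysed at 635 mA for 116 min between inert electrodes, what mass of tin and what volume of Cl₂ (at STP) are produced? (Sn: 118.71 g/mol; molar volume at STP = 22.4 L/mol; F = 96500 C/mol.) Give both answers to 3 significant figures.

2.72 g Sn; 0.513 L Cl₂

Q = 0.635 × 6960 = 4420 C; n(e⁻) = 4420 / 96500 = 0.04580 mol
Cathode: Sn²⁺ + 2e⁻ → Sn → n(Sn) = 0.04580/2 = 0.02290 mol → 2.72 g
Anode: 2Cl⁻ → Cl₂ + 2e⁻ → n(Cl₂) = 0.04580/2 = 0.02290 mol → 0.513 L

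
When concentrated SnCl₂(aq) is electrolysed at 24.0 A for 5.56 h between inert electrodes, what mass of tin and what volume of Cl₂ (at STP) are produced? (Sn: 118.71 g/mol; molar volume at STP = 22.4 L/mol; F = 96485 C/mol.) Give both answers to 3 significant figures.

296 g Sn; 55.8 L Cl₂

Q = 24.0 × 20016 = 4.804×10^5 C; n(e⁻) = 4.804×10^5 / 96485 = 4.979 mol
Cathode: Sn²⁺ + 2e⁻ → Sn → n(Sn) = 4.979/2 = 2.490 mol → 296 g
Anode: 2Cl⁻ → Cl₂ + 2e⁻ → n(Cl₂) = 4.979/2 = 2.490 mol → 55.8 L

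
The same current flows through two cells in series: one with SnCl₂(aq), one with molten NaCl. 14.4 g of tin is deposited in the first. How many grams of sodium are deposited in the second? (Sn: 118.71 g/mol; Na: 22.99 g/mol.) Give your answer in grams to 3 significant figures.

n(Sn) = 14.4 / 118.71 = 0.1213 mol
Sn²⁺ + 2e⁻ → Sn, so n(e⁻) = 2 × 0.1213 = 0.2426 mol
Since the cells are in series, n(e⁻) in the Na cell is also 0.2426 mol.
Na⁺ + e⁻ → Na, so n(Na) = 0.2426 mol
m(Na) = 0.2426 × 22.99 = 5.58 g

5.58 g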